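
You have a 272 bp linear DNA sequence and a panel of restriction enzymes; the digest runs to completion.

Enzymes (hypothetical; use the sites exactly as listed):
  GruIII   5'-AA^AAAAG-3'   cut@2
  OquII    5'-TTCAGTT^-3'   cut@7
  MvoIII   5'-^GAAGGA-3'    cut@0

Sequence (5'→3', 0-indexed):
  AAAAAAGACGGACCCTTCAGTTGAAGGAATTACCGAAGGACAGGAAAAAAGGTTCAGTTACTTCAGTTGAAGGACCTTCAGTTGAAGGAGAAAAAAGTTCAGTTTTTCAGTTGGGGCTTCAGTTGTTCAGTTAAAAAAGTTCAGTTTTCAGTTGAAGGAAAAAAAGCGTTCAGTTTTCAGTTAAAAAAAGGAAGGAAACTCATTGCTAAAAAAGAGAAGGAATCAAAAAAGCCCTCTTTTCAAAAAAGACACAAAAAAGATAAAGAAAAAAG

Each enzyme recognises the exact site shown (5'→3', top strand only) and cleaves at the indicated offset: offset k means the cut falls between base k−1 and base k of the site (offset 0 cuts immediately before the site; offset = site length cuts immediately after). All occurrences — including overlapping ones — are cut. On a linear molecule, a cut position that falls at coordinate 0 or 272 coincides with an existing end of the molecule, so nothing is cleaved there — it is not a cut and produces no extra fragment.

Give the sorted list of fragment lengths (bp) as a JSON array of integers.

[2,2,3,5,5,6,7,7,8,8,8,9,9,11,11,12,12,12,12,12,13,13,14,15,17,19,20]

Per-enzyme occurrences:
  GruIII (AAAAAAG, off=2): starts [0, 44, 90, 132, 159, 183, 207, 224, 241, 252, 265] → cuts [2, 46, 92, 134, 161, 185, 209, 226, 243, 254, 267]
  OquII (TTCAGTT, off=7): starts [15, 52, 61, 76, 97, 105, 117, 125, 139, 146, 168, 175] → cuts [22, 59, 68, 83, 104, 112, 124, 132, 146, 153, 175, 182]
  MvoIII (GAAGGA, off=0): starts [22, 34, 68, 83, 153, 190, 215] → cuts [22, 34, 68, 83, 153, 190, 215]

Pooled cuts: [2, 22, 34, 46, 59, 68, 83, 92, 104, 112, 124, 132, 134, 146, 153, 161, 175, 182, 185, 190, 209, 215, 226, 243, 254, 267]

Fragment lengths:
  [0,2): 2 bp
  [2,22): 20 bp
  [22,34): 12 bp
  [34,46): 12 bp
  [46,59): 13 bp
  [59,68): 9 bp
  [68,83): 15 bp
  [83,92): 9 bp
  [92,104): 12 bp
  [104,112): 8 bp
  [112,124): 12 bp
  [124,132): 8 bp
  [132,134): 2 bp
  [134,146): 12 bp
  [146,153): 7 bp
  [153,161): 8 bp
  [161,175): 14 bp
  [175,182): 7 bp
  [182,185): 3 bp
  [185,190): 5 bp
  [190,209): 19 bp
  [209,215): 6 bp
  [215,226): 11 bp
  [226,243): 17 bp
  [243,254): 11 bp
  [254,267): 13 bp
  [267,272): 5 bp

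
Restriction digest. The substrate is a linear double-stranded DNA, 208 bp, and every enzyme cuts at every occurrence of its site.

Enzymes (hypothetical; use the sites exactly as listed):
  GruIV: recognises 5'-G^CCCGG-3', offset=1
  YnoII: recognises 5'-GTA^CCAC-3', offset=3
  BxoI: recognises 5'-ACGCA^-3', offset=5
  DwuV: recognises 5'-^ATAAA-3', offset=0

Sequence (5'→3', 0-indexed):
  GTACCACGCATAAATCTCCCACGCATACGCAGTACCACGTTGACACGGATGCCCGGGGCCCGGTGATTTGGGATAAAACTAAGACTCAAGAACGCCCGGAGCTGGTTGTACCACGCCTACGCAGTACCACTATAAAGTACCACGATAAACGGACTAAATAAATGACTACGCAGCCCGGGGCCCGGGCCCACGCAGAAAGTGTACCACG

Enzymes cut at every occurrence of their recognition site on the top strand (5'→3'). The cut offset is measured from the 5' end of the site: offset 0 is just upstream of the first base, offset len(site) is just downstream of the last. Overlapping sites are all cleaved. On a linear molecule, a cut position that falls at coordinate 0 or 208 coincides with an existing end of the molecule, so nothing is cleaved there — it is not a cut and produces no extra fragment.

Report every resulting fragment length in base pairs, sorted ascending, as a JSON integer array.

[1,1,3,3,3,5,5,5,6,6,7,7,8,9,13,13,14,14,15,15,16,17,22]

Site scan:
  GruIV GCCCGG/1: at [50, 57, 93, 172, 179] ⇒ [51, 58, 94, 173, 180]
  YnoII GTACCAC/3: at [0, 31, 107, 123, 136, 200] ⇒ [3, 34, 110, 126, 139, 203]
  BxoI ACGCA/5: at [5, 20, 26, 118, 167, 189] ⇒ [10, 25, 31, 123, 172, 194]
  DwuV ATAAA/0: at [9, 72, 131, 144, 157] ⇒ [9, 72, 131, 144, 157]

All cut coordinates (distinct, sorted): [3, 9, 10, 25, 31, 34, 51, 58, 72, 94, 110, 123, 126, 131, 139, 144, 157, 172, 173, 180, 194, 203]

Fragments:
  [0,3): 3 bp
  [3,9): 6 bp
  [9,10): 1 bp
  [10,25): 15 bp
  [25,31): 6 bp
  [31,34): 3 bp
  [34,51): 17 bp
  [51,58): 7 bp
  [58,72): 14 bp
  [72,94): 22 bp
  [94,110): 16 bp
  [110,123): 13 bp
  [123,126): 3 bp
  [126,131): 5 bp
  [131,139): 8 bp
  [139,144): 5 bp
  [144,157): 13 bp
  [157,172): 15 bp
  [172,173): 1 bp
  [173,180): 7 bp
  [180,194): 14 bp
  [194,203): 9 bp
  [203,208): 5 bp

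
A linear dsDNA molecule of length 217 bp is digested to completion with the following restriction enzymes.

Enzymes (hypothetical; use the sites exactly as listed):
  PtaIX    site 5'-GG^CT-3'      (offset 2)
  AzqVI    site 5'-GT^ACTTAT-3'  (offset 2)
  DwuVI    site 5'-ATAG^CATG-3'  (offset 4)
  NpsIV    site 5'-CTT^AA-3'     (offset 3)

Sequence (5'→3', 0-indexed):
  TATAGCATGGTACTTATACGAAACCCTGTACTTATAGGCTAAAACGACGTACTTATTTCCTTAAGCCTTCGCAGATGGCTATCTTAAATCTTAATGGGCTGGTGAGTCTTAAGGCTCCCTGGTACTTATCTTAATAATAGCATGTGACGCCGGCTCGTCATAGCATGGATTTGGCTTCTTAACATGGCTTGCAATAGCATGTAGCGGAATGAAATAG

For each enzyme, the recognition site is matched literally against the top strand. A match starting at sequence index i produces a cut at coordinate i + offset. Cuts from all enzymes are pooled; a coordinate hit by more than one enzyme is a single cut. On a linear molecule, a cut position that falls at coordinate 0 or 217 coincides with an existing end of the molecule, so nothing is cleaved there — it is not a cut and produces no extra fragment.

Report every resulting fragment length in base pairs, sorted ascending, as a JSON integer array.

[4,5,6,6,6,7,7,7,8,9,9,9,10,10,11,12,12,12,13,16,18,20]

Scan for sites:
  PtaIX GGCT/2: at [36, 76, 96, 112, 151, 172, 185] ⇒ [38, 78, 98, 114, 153, 174, 187]
  AzqVI GTACTTAT/2: at [9, 27, 48, 121] ⇒ [11, 29, 50, 123]
  DwuVI ATAGCATG/4: at [1, 136, 159, 193] ⇒ [5, 140, 163, 197]
  NpsIV CTTAA/3: at [59, 82, 89, 107, 129, 177] ⇒ [62, 85, 92, 110, 132, 180]

Pooled cuts: [5, 11, 29, 38, 50, 62, 78, 85, 92, 98, 110, 114, 123, 132, 140, 153, 163, 174, 180, 187, 197]

Fragments:
  [0,5): 5 bp
  [5,11): 6 bp
  [11,29): 18 bp
  [29,38): 9 bp
  [38,50): 12 bp
  [50,62): 12 bp
  [62,78): 16 bp
  [78,85): 7 bp
  [85,92): 7 bp
  [92,98): 6 bp
  [98,110): 12 bp
  [110,114): 4 bp
  [114,123): 9 bp
  [123,132): 9 bp
  [132,140): 8 bp
  [140,153): 13 bp
  [153,163): 10 bp
  [163,174): 11 bp
  [174,180): 6 bp
  [180,187): 7 bp
  [187,197): 10 bp
  [197,217): 20 bp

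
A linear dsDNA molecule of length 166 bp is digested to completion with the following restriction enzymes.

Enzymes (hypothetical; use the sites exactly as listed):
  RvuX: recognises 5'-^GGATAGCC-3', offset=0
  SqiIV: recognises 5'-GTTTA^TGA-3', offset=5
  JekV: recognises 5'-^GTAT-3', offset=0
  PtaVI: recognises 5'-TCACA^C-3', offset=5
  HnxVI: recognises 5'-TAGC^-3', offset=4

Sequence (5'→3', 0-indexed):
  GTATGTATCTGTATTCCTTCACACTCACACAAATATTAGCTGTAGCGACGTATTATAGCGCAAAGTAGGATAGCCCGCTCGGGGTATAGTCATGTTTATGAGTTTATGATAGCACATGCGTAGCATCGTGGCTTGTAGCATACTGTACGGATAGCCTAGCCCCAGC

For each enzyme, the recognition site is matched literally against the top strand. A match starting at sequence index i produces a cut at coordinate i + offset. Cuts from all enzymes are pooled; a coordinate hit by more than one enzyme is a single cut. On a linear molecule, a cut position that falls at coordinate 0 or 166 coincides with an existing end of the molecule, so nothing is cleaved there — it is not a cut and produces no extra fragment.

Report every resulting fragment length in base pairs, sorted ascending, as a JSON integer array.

Scan for sites:
  RvuX (GGATAGCC, off=0): starts [67, 148] → cuts [67, 148]
  SqiIV (GTTTATGA, off=5): starts [93, 101] → cuts [98, 106]
  JekV (GTAT, off=0): starts [0, 4, 10, 49, 83] → cuts [4, 10, 49, 83] (position 0 is a terminus of the linear molecule — no cut)
  PtaVI (TCACAC, off=5): starts [18, 24] → cuts [23, 29]
  HnxVI (TAGC, off=4): starts [36, 42, 55, 70, 109, 120, 135, 151, 156] → cuts [40, 46, 59, 74, 113, 124, 139, 155, 160]

Pooled cuts: [4, 10, 23, 29, 40, 46, 49, 59, 67, 74, 83, 98, 106, 113, 124, 139, 148, 155, 160]

Fragment lengths:
  [0,4): 4 bp
  [4,10): 6 bp
  [10,23): 13 bp
  [23,29): 6 bp
  [29,40): 11 bp
  [40,46): 6 bp
  [46,49): 3 bp
  [49,59): 10 bp
  [59,67): 8 bp
  [67,74): 7 bp
  [74,83): 9 bp
  [83,98): 15 bp
  [98,106): 8 bp
  [106,113): 7 bp
  [113,124): 11 bp
  [124,139): 15 bp
  [139,148): 9 bp
  [148,155): 7 bp
  [155,160): 5 bp
  [160,166): 6 bp

[3,4,5,6,6,6,6,7,7,7,8,8,9,9,10,11,11,13,15,15]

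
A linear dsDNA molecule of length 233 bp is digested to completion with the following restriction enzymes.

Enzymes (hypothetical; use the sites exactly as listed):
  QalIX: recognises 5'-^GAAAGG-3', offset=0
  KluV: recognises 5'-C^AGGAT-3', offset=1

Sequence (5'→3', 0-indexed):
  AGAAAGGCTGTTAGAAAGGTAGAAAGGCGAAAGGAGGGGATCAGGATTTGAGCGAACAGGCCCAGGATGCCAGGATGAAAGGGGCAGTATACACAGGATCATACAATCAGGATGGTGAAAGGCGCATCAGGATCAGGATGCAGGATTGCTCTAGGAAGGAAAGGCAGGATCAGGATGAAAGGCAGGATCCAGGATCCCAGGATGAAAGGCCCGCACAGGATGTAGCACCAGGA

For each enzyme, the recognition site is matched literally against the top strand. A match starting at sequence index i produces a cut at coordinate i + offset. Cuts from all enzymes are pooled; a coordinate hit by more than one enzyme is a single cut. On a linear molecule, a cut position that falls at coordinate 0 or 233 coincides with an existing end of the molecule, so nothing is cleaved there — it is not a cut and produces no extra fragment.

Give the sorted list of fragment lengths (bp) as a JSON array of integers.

Per-enzyme occurrences:
  QalIX GAAAGG/0: at [1, 13, 21, 28, 76, 116, 158, 176, 203] ⇒ [1, 13, 21, 28, 76, 116, 158, 176, 203]
  KluV CAGGAT/1: at [41, 62, 70, 93, 107, 127, 133, 140, 164, 170, 182, 189, 197, 215] ⇒ [42, 63, 71, 94, 108, 128, 134, 141, 165, 171, 183, 190, 198, 216]

All cut coordinates (distinct, sorted): [1, 13, 21, 28, 42, 63, 71, 76, 94, 108, 116, 128, 134, 141, 158, 165, 171, 176, 183, 190, 198, 203, 216]

Fragment lengths:
  [0,1): 1 bp
  [1,13): 12 bp
  [13,21): 8 bp
  [21,28): 7 bp
  [28,42): 14 bp
  [42,63): 21 bp
  [63,71): 8 bp
  [71,76): 5 bp
  [76,94): 18 bp
  [94,108): 14 bp
  [108,116): 8 bp
  [116,128): 12 bp
  [128,134): 6 bp
  [134,141): 7 bp
  [141,158): 17 bp
  [158,165): 7 bp
  [165,171): 6 bp
  [171,176): 5 bp
  [176,183): 7 bp
  [183,190): 7 bp
  [190,198): 8 bp
  [198,203): 5 bp
  [203,216): 13 bp
  [216,233): 17 bp

[1,5,5,5,6,6,7,7,7,7,7,8,8,8,8,12,12,13,14,14,17,17,18,21]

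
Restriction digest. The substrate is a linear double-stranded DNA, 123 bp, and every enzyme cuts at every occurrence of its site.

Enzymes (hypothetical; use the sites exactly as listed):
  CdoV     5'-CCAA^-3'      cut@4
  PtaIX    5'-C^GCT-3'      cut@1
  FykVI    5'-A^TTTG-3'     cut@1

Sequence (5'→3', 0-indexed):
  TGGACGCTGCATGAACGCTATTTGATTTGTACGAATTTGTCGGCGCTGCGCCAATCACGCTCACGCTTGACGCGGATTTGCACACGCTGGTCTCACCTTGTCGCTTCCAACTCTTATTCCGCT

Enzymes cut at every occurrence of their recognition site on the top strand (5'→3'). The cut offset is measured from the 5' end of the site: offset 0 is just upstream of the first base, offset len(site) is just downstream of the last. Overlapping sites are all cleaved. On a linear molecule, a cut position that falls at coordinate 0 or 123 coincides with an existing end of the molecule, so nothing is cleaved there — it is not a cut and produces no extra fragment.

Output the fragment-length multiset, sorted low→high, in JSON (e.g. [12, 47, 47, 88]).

[3,4,4,5,5,6,8,9,9,10,10,10,11,12,17]

Per-enzyme occurrences:
  CdoV CCAA/4: at [50, 106] ⇒ [54, 110]
  PtaIX CGCT/1: at [4, 15, 43, 57, 63, 84, 101, 119] ⇒ [5, 16, 44, 58, 64, 85, 102, 120]
  FykVI ATTTG/1: at [19, 24, 34, 75] ⇒ [20, 25, 35, 76]

All cut coordinates (distinct, sorted): [5, 16, 20, 25, 35, 44, 54, 58, 64, 76, 85, 102, 110, 120]

Fragments:
  [0,5): 5 bp
  [5,16): 11 bp
  [16,20): 4 bp
  [20,25): 5 bp
  [25,35): 10 bp
  [35,44): 9 bp
  [44,54): 10 bp
  [54,58): 4 bp
  [58,64): 6 bp
  [64,76): 12 bp
  [76,85): 9 bp
  [85,102): 17 bp
  [102,110): 8 bp
  [110,120): 10 bp
  [120,123): 3 bp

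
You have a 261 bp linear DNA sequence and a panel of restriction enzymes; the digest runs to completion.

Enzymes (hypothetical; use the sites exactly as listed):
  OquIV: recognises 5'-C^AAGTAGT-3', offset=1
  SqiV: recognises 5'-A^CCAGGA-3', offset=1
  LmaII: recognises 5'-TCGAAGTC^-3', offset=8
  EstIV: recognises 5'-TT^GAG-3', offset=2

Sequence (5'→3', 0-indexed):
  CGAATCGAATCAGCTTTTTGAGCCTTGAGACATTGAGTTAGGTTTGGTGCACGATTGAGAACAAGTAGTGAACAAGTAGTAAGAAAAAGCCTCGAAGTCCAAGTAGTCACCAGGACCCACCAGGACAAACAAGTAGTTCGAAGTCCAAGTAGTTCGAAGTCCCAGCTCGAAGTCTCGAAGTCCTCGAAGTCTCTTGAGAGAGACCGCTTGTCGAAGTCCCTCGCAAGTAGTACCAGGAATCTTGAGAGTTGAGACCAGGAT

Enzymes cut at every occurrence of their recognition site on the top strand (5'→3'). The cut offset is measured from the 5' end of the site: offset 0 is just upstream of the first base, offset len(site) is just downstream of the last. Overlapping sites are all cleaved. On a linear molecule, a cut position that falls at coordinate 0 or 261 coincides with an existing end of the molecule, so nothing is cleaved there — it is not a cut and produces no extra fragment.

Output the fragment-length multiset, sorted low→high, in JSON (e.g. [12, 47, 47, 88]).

Scan for sites:
  OquIV (CAAGTAGT, off=1): starts [61, 72, 99, 129, 145, 223] → cuts [62, 73, 100, 130, 146, 224]
  SqiV (ACCAGGA, off=1): starts [108, 118, 231, 253] → cuts [109, 119, 232, 254]
  LmaII (TCGAAGTC, off=8): starts [91, 137, 153, 166, 174, 183, 210] → cuts [99, 145, 161, 174, 182, 191, 218]
  EstIV (TTGAG, off=2): starts [17, 24, 32, 54, 193, 241, 248] → cuts [19, 26, 34, 56, 195, 243, 250]

All cut coordinates (distinct, sorted): [19, 26, 34, 56, 62, 73, 99, 100, 109, 119, 130, 145, 146, 161, 174, 182, 191, 195, 218, 224, 232, 243, 250, 254]

Fragment lengths:
  [0,19): 19 bp
  [19,26): 7 bp
  [26,34): 8 bp
  [34,56): 22 bp
  [56,62): 6 bp
  [62,73): 11 bp
  [73,99): 26 bp
  [99,100): 1 bp
  [100,109): 9 bp
  [109,119): 10 bp
  [119,130): 11 bp
  [130,145): 15 bp
  [145,146): 1 bp
  [146,161): 15 bp
  [161,174): 13 bp
  [174,182): 8 bp
  [182,191): 9 bp
  [191,195): 4 bp
  [195,218): 23 bp
  [218,224): 6 bp
  [224,232): 8 bp
  [232,243): 11 bp
  [243,250): 7 bp
  [250,254): 4 bp
  [254,261): 7 bp

[1,1,4,4,6,6,7,7,7,8,8,8,9,9,10,11,11,11,13,15,15,19,22,23,26]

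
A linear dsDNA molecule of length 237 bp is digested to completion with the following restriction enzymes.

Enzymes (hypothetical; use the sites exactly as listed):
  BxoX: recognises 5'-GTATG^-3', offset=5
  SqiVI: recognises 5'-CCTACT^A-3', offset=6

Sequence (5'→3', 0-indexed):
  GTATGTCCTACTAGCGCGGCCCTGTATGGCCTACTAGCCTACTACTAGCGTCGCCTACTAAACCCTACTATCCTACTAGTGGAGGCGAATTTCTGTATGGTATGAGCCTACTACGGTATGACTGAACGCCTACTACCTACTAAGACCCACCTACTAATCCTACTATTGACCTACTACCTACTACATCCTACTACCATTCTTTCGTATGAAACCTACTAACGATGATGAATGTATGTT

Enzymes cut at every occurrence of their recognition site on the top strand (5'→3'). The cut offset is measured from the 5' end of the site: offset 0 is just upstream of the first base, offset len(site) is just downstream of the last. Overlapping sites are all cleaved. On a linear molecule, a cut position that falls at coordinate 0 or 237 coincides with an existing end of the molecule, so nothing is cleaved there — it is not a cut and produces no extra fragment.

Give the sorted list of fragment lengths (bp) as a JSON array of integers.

Site scan:
  BxoX (GTATG, off=5): starts [0, 23, 94, 99, 115, 203, 230] → cuts [5, 28, 99, 104, 120, 208, 235]
  SqiVI (CCTACTA, off=6): starts [6, 29, 37, 53, 63, 71, 106, 128, 135, 149, 158, 169, 176, 186, 211] → cuts [12, 35, 43, 59, 69, 77, 112, 134, 141, 155, 164, 175, 182, 192, 217]

Pooled cuts: [5, 12, 28, 35, 43, 59, 69, 77, 99, 104, 112, 120, 134, 141, 155, 164, 175, 182, 192, 208, 217, 235]

Fragments:
  [0,5): 5 bp
  [5,12): 7 bp
  [12,28): 16 bp
  [28,35): 7 bp
  [35,43): 8 bp
  [43,59): 16 bp
  [59,69): 10 bp
  [69,77): 8 bp
  [77,99): 22 bp
  [99,104): 5 bp
  [104,112): 8 bp
  [112,120): 8 bp
  [120,134): 14 bp
  [134,141): 7 bp
  [141,155): 14 bp
  [155,164): 9 bp
  [164,175): 11 bp
  [175,182): 7 bp
  [182,192): 10 bp
  [192,208): 16 bp
  [208,217): 9 bp
  [217,235): 18 bp
  [235,237): 2 bp

[2,5,5,7,7,7,7,8,8,8,8,9,9,10,10,11,14,14,16,16,16,18,22]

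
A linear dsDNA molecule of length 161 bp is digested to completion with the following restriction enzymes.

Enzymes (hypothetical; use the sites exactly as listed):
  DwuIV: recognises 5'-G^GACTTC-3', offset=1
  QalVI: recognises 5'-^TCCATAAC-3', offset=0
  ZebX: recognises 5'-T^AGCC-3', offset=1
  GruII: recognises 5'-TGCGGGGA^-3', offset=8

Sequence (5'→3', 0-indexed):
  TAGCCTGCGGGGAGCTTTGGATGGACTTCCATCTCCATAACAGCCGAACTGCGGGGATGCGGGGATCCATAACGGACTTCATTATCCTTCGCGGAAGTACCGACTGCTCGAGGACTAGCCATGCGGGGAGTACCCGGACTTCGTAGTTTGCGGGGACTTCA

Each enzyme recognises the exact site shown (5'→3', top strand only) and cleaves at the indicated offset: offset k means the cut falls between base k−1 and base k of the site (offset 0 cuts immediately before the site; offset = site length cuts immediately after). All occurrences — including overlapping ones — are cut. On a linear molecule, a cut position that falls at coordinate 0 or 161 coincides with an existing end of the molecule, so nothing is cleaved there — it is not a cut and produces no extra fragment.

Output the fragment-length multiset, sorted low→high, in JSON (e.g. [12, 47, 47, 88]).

[1,2,5,7,8,9,10,10,12,13,18,24,42]

Scan for sites:
  DwuIV GGACTTC/1: at [22, 73, 135, 153] ⇒ [23, 74, 136, 154]
  QalVI TCCATAAC/0: at [33, 65] ⇒ [33, 65]
  ZebX TAGCC/1: at [0, 115] ⇒ [1, 116]
  GruII TGCGGGGA/8: at [5, 49, 57, 121, 148] ⇒ [13, 57, 65, 129, 156]

All cut coordinates (distinct, sorted): [1, 13, 23, 33, 57, 65, 74, 116, 129, 136, 154, 156]

Fragments:
  [0,1): 1 bp
  [1,13): 12 bp
  [13,23): 10 bp
  [23,33): 10 bp
  [33,57): 24 bp
  [57,65): 8 bp
  [65,74): 9 bp
  [74,116): 42 bp
  [116,129): 13 bp
  [129,136): 7 bp
  [136,154): 18 bp
  [154,156): 2 bp
  [156,161): 5 bp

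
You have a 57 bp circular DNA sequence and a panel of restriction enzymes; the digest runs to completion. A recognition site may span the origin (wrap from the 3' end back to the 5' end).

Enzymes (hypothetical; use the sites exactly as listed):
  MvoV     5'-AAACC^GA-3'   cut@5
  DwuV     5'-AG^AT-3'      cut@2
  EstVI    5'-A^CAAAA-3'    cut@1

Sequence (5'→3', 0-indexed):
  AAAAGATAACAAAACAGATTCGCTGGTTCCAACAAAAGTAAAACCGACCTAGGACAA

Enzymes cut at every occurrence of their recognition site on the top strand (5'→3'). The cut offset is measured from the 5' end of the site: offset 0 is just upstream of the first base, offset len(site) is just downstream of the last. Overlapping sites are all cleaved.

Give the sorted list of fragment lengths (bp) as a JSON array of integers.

[4,8,8,9,13,15]

Scan for sites:
  MvoV AAACCGA/5: at [40] ⇒ [45]
  DwuV AGAT/2: at [3, 15] ⇒ [5, 17]
  EstVI ACAAAA/1: at [8, 31, 53] ⇒ [9, 32, 54]

All cut coordinates (distinct, sorted): [5, 9, 17, 32, 45, 54]

Fragments:
  5→9: 4 bp
  9→17: 8 bp
  17→32: 15 bp
  32→45: 13 bp
  45→54: 9 bp
  54→5 (wrap): 57-54+5 = 8 bp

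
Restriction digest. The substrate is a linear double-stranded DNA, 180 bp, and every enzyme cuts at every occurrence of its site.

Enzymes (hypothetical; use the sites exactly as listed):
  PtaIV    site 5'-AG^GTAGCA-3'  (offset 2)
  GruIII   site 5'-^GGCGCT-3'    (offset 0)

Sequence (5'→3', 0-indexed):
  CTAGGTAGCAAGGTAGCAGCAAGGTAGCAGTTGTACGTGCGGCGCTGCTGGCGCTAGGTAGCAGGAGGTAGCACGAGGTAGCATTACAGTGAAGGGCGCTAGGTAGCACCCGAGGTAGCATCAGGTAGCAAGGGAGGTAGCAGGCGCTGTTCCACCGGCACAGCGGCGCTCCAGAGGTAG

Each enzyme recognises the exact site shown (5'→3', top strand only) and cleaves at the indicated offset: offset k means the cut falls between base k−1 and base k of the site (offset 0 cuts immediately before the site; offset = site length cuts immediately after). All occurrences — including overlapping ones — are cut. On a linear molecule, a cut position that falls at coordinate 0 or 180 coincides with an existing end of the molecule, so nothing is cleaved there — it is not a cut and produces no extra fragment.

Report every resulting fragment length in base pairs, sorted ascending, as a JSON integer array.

[4,6,8,8,8,9,10,10,10,11,12,12,16,17,17,22]

Per-enzyme occurrences:
  PtaIV (AGGTAGCA, off=2): starts [2, 10, 21, 55, 65, 75, 100, 112, 122, 134] → cuts [4, 12, 23, 57, 67, 77, 102, 114, 124, 136]
  GruIII (GGCGCT, off=0): starts [40, 49, 94, 142, 164] → cuts [40, 49, 94, 142, 164]

Pooled cuts: [4, 12, 23, 40, 49, 57, 67, 77, 94, 102, 114, 124, 136, 142, 164]

Fragments:
  [0,4): 4 bp
  [4,12): 8 bp
  [12,23): 11 bp
  [23,40): 17 bp
  [40,49): 9 bp
  [49,57): 8 bp
  [57,67): 10 bp
  [67,77): 10 bp
  [77,94): 17 bp
  [94,102): 8 bp
  [102,114): 12 bp
  [114,124): 10 bp
  [124,136): 12 bp
  [136,142): 6 bp
  [142,164): 22 bp
  [164,180): 16 bp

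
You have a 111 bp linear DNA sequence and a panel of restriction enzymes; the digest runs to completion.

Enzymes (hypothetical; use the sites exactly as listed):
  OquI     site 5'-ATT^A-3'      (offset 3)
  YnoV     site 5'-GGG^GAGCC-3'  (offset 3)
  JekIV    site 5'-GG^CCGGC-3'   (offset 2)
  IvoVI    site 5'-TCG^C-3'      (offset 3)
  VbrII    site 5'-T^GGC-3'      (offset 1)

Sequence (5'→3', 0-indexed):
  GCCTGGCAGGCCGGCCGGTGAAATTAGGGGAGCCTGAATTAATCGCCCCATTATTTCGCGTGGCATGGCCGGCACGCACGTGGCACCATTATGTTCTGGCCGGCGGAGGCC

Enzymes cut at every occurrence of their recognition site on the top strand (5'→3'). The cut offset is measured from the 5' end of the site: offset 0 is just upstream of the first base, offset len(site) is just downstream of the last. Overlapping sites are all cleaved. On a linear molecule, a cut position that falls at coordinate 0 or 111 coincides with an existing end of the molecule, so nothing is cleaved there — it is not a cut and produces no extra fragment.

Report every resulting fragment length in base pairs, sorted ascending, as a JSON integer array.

Scan for sites:
  OquI (ATTA, off=3): starts [22, 37, 49, 87] → cuts [25, 40, 52, 90]
  YnoV (GGGGAGCC, off=3): starts [26] → cuts [29]
  JekIV (GGCCGGC, off=2): starts [8, 66, 97] → cuts [10, 68, 99]
  IvoVI (TCGC, off=3): starts [42, 55] → cuts [45, 58]
  VbrII (TGGC, off=1): starts [3, 60, 65, 80, 96] → cuts [4, 61, 66, 81, 97]

All cut coordinates (distinct, sorted): [4, 10, 25, 29, 40, 45, 52, 58, 61, 66, 68, 81, 90, 97, 99]

Fragments:
  [0,4): 4 bp
  [4,10): 6 bp
  [10,25): 15 bp
  [25,29): 4 bp
  [29,40): 11 bp
  [40,45): 5 bp
  [45,52): 7 bp
  [52,58): 6 bp
  [58,61): 3 bp
  [61,66): 5 bp
  [66,68): 2 bp
  [68,81): 13 bp
  [81,90): 9 bp
  [90,97): 7 bp
  [97,99): 2 bp
  [99,111): 12 bp

[2,2,3,4,4,5,5,6,6,7,7,9,11,12,13,15]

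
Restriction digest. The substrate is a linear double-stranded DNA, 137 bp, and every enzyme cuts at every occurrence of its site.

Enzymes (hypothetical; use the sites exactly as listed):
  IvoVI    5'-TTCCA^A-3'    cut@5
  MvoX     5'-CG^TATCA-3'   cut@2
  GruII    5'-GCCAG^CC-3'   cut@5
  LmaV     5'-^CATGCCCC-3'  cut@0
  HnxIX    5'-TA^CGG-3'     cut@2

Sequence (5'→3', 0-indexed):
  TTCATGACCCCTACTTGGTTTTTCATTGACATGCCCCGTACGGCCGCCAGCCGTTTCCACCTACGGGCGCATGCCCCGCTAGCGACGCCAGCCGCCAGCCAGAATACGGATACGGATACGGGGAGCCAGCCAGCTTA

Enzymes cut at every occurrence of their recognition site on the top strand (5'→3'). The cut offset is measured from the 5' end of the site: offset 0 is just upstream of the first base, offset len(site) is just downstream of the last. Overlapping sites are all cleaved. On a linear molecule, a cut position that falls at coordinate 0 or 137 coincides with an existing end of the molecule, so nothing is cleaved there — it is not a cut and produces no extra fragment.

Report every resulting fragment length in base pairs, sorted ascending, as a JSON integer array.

Site scan:
  IvoVI (TTCCAA, off=5): no sites
  MvoX (CGTATCA, off=2): no sites
  GruII (GCCAGCC, off=5): starts [45, 86, 93, 124] → cuts [50, 91, 98, 129]
  LmaV (CATGCCCC, off=0): starts [29, 69] → cuts [29, 69]
  HnxIX (TACGG, off=2): starts [38, 61, 104, 110, 116] → cuts [40, 63, 106, 112, 118]

Pooled cuts: [29, 40, 50, 63, 69, 91, 98, 106, 112, 118, 129]

Fragment lengths:
  [0,29): 29 bp
  [29,40): 11 bp
  [40,50): 10 bp
  [50,63): 13 bp
  [63,69): 6 bp
  [69,91): 22 bp
  [91,98): 7 bp
  [98,106): 8 bp
  [106,112): 6 bp
  [112,118): 6 bp
  [118,129): 11 bp
  [129,137): 8 bp

[6,6,6,7,8,8,10,11,11,13,22,29]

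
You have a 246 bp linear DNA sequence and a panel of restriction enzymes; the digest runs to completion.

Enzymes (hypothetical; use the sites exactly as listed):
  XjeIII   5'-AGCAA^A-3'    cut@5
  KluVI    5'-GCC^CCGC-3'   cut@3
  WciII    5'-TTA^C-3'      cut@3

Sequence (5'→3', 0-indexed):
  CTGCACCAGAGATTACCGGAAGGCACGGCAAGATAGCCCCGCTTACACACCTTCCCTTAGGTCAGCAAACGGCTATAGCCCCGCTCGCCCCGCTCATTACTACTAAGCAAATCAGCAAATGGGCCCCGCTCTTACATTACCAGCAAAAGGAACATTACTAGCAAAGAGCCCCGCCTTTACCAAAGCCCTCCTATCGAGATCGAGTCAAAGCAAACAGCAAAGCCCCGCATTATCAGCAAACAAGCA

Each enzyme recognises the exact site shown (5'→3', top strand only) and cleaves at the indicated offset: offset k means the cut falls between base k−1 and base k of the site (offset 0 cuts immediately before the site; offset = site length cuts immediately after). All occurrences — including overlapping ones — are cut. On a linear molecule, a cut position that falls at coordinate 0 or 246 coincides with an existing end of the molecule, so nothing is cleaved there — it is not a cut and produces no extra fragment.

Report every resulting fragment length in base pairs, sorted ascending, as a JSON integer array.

[4,5,6,7,7,7,7,7,7,8,9,9,9,10,11,11,12,15,15,23,23,34]

Scan for sites:
  XjeIII AGCAAA/5: at [63, 105, 113, 141, 159, 208, 215, 234] ⇒ [68, 110, 118, 146, 164, 213, 220, 239]
  KluVI GCCCCGC/3: at [35, 77, 86, 122, 167, 221] ⇒ [38, 80, 89, 125, 170, 224]
  WciII TTAC/3: at [12, 42, 96, 131, 136, 154, 176] ⇒ [15, 45, 99, 134, 139, 157, 179]

Pooled cuts: [15, 38, 45, 68, 80, 89, 99, 110, 118, 125, 134, 139, 146, 157, 164, 170, 179, 213, 220, 224, 239]

Fragments:
  [0,15): 15 bp
  [15,38): 23 bp
  [38,45): 7 bp
  [45,68): 23 bp
  [68,80): 12 bp
  [80,89): 9 bp
  [89,99): 10 bp
  [99,110): 11 bp
  [110,118): 8 bp
  [118,125): 7 bp
  [125,134): 9 bp
  [134,139): 5 bp
  [139,146): 7 bp
  [146,157): 11 bp
  [157,164): 7 bp
  [164,170): 6 bp
  [170,179): 9 bp
  [179,213): 34 bp
  [213,220): 7 bp
  [220,224): 4 bp
  [224,239): 15 bp
  [239,246): 7 bp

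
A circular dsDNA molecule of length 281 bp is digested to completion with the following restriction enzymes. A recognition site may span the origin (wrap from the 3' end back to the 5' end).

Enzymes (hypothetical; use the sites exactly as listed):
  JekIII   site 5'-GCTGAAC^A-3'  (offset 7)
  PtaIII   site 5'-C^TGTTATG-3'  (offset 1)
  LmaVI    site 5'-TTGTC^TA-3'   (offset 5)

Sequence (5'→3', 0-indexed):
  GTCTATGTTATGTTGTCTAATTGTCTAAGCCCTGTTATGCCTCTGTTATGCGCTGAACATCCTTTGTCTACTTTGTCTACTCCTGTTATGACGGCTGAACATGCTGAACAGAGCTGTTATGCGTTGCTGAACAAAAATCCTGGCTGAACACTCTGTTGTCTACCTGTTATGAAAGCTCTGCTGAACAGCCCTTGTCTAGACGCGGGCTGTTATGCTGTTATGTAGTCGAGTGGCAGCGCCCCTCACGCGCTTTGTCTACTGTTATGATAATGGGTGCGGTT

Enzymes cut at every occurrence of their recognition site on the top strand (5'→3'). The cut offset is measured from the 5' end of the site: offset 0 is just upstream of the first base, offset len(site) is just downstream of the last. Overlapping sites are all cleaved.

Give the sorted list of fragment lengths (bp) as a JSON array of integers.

[3,4,5,6,7,8,8,9,9,10,10,11,11,11,14,15,17,17,18,22,25,41]

Site scan:
  JekIII GCTGAACA/7: at [51, 93, 102, 125, 142, 179] ⇒ [58, 100, 109, 132, 149, 186]
  PtaIII CTGTTATG/1: at [31, 42, 82, 113, 163, 206, 214, 258] ⇒ [32, 43, 83, 114, 164, 207, 215, 259]
  LmaVI TTGTCTA/5: at [12, 20, 63, 72, 155, 191, 251, 279] ⇒ [3, 17, 25, 68, 77, 160, 196, 256]

All cut coordinates (distinct, sorted): [3, 17, 25, 32, 43, 58, 68, 77, 83, 100, 109, 114, 132, 149, 160, 164, 186, 196, 207, 215, 256, 259]

Fragment lengths:
  3→17: 14 bp
  17→25: 8 bp
  25→32: 7 bp
  32→43: 11 bp
  43→58: 15 bp
  58→68: 10 bp
  68→77: 9 bp
  77→83: 6 bp
  83→100: 17 bp
  100→109: 9 bp
  109→114: 5 bp
  114→132: 18 bp
  132→149: 17 bp
  149→160: 11 bp
  160→164: 4 bp
  164→186: 22 bp
  186→196: 10 bp
  196→207: 11 bp
  207→215: 8 bp
  215→256: 41 bp
  256→259: 3 bp
  259→3 (wrap): 281-259+3 = 25 bp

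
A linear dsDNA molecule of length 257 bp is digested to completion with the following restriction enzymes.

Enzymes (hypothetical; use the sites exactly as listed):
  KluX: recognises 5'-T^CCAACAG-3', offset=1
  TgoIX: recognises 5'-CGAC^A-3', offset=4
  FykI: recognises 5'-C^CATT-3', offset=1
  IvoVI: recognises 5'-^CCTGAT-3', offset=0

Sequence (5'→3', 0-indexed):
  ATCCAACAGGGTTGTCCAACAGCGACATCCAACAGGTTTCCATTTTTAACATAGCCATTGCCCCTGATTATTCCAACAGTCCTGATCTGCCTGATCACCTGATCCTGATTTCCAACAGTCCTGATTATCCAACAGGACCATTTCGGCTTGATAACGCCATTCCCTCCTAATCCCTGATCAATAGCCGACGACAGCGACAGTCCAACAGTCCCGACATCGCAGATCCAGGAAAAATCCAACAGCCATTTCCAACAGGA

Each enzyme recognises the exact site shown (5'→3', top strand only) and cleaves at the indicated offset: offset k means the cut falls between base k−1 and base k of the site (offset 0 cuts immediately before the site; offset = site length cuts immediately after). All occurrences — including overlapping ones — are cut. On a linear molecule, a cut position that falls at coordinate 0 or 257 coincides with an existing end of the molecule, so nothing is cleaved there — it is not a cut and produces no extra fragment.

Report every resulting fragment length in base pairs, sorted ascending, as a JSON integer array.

[2,2,3,5,6,6,7,8,8,8,8,8,9,9,9,10,10,11,12,13,14,15,15,19,20,20]

Per-enzyme occurrences:
  KluX (TCCAACAG, off=1): starts [1, 14, 27, 71, 110, 127, 200, 234, 247] → cuts [2, 15, 28, 72, 111, 128, 201, 235, 248]
  TgoIX (CGACA, off=4): starts [22, 188, 194, 211] → cuts [26, 192, 198, 215]
  FykI (CCATT, off=1): starts [39, 54, 137, 156, 242] → cuts [40, 55, 138, 157, 243]
  IvoVI (CCTGAT, off=0): starts [62, 80, 89, 97, 103, 119, 172] → cuts [62, 80, 89, 97, 103, 119, 172]

Pooled cuts: [2, 15, 26, 28, 40, 55, 62, 72, 80, 89, 97, 103, 111, 119, 128, 138, 157, 172, 192, 198, 201, 215, 235, 243, 248]

Fragment lengths:
  [0,2): 2 bp
  [2,15): 13 bp
  [15,26): 11 bp
  [26,28): 2 bp
  [28,40): 12 bp
  [40,55): 15 bp
  [55,62): 7 bp
  [62,72): 10 bp
  [72,80): 8 bp
  [80,89): 9 bp
  [89,97): 8 bp
  [97,103): 6 bp
  [103,111): 8 bp
  [111,119): 8 bp
  [119,128): 9 bp
  [128,138): 10 bp
  [138,157): 19 bp
  [157,172): 15 bp
  [172,192): 20 bp
  [192,198): 6 bp
  [198,201): 3 bp
  [201,215): 14 bp
  [215,235): 20 bp
  [235,243): 8 bp
  [243,248): 5 bp
  [248,257): 9 bp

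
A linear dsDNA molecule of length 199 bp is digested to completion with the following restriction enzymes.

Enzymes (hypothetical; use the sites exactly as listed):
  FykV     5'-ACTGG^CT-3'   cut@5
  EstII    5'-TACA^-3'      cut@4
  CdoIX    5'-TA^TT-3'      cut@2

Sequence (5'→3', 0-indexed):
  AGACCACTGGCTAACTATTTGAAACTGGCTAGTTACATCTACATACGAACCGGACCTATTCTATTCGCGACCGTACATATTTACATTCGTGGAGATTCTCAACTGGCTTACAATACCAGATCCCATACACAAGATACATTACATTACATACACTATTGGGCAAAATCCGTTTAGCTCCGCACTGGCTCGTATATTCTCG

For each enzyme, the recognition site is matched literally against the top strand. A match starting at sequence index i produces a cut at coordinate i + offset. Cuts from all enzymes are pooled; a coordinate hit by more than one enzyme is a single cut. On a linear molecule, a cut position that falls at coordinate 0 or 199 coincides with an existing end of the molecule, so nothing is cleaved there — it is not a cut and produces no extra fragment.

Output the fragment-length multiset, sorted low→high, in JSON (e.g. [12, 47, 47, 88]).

[2,3,4,5,5,5,6,6,6,6,7,8,9,9,10,11,14,15,17,21,30]

Site scan:
  FykV (ACTGGCT, off=5): starts [5, 23, 101, 180] → cuts [10, 28, 106, 185]
  EstII (TACA, off=4): starts [33, 39, 73, 81, 108, 125, 134, 139, 144, 148] → cuts [37, 43, 77, 85, 112, 129, 138, 143, 148, 152]
  CdoIX (TATT, off=2): starts [15, 56, 61, 77, 153, 191] → cuts [17, 58, 63, 79, 155, 193]

Pooled cuts: [10, 17, 28, 37, 43, 58, 63, 77, 79, 85, 106, 112, 129, 138, 143, 148, 152, 155, 185, 193]

Fragment lengths:
  [0,10): 10 bp
  [10,17): 7 bp
  [17,28): 11 bp
  [28,37): 9 bp
  [37,43): 6 bp
  [43,58): 15 bp
  [58,63): 5 bp
  [63,77): 14 bp
  [77,79): 2 bp
  [79,85): 6 bp
  [85,106): 21 bp
  [106,112): 6 bp
  [112,129): 17 bp
  [129,138): 9 bp
  [138,143): 5 bp
  [143,148): 5 bp
  [148,152): 4 bp
  [152,155): 3 bp
  [155,185): 30 bp
  [185,193): 8 bp
  [193,199): 6 bp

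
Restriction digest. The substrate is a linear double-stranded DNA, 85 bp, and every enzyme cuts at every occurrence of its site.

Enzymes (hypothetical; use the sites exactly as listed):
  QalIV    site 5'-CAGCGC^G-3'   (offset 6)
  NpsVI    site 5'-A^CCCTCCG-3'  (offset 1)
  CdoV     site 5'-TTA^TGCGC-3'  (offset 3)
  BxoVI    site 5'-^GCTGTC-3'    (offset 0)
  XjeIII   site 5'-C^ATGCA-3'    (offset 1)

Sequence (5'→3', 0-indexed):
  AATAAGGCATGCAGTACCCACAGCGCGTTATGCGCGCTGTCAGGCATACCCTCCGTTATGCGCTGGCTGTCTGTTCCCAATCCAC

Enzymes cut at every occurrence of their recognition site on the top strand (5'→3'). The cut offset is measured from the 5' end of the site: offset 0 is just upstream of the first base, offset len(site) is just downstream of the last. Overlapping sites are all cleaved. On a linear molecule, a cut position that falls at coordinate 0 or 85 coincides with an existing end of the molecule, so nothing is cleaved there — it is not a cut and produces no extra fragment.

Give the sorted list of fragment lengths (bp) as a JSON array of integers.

Site scan:
  QalIV (CAGCGCG, off=6): starts [20] → cuts [26]
  NpsVI (ACCCTCCG, off=1): starts [47] → cuts [48]
  CdoV (TTATGCGC, off=3): starts [27, 55] → cuts [30, 58]
  BxoVI (GCTGTC, off=0): starts [35, 65] → cuts [35, 65]
  XjeIII (CATGCA, off=1): starts [7] → cuts [8]

All cut coordinates (distinct, sorted): [8, 26, 30, 35, 48, 58, 65]

Fragments:
  [0,8): 8 bp
  [8,26): 18 bp
  [26,30): 4 bp
  [30,35): 5 bp
  [35,48): 13 bp
  [48,58): 10 bp
  [58,65): 7 bp
  [65,85): 20 bp

[4,5,7,8,10,13,18,20]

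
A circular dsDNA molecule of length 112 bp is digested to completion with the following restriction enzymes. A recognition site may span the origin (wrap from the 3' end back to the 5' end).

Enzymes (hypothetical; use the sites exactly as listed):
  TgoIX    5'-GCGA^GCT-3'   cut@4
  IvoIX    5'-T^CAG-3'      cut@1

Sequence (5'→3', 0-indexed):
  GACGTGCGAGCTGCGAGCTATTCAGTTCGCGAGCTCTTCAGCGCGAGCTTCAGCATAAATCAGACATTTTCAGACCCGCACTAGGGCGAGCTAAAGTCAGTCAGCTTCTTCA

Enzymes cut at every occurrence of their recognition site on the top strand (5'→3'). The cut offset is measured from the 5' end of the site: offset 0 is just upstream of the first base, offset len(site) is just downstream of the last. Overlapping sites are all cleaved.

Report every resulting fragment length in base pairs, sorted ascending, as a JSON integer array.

Scan for sites:
  TgoIX (GCGAGCT, off=4): starts [5, 12, 28, 42, 85] → cuts [9, 16, 32, 46, 89]
  IvoIX (TCAG, off=1): starts [21, 37, 49, 59, 69, 96, 100, 109] → cuts [22, 38, 50, 60, 70, 97, 101, 110]

Pooled cuts: [9, 16, 22, 32, 38, 46, 50, 60, 70, 89, 97, 101, 110]

Fragment lengths:
  9→16: 7 bp
  16→22: 6 bp
  22→32: 10 bp
  32→38: 6 bp
  38→46: 8 bp
  46→50: 4 bp
  50→60: 10 bp
  60→70: 10 bp
  70→89: 19 bp
  89→97: 8 bp
  97→101: 4 bp
  101→110: 9 bp
  110→9 (wrap): 112-110+9 = 11 bp

[4,4,6,6,7,8,8,9,10,10,10,11,19]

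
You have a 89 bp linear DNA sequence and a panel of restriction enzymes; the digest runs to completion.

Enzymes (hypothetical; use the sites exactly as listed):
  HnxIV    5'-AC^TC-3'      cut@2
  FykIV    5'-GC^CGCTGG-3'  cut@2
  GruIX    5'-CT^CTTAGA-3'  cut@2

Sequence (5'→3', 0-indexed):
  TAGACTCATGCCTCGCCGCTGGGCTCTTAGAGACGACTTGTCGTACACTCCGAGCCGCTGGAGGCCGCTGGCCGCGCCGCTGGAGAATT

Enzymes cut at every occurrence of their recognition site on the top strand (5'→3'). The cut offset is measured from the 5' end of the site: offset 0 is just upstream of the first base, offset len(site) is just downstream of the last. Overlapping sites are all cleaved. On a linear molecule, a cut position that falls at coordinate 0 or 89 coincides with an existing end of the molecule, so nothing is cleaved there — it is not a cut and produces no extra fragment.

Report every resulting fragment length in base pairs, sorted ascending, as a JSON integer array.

Per-enzyme occurrences:
  HnxIV (ACTC, off=2): starts [3, 46] → cuts [5, 48]
  FykIV (GCCGCTGG, off=2): starts [14, 53, 63, 75] → cuts [16, 55, 65, 77]
  GruIX (CTCTTAGA, off=2): starts [23] → cuts [25]

All cut coordinates (distinct, sorted): [5, 16, 25, 48, 55, 65, 77]

Fragments:
  [0,5): 5 bp
  [5,16): 11 bp
  [16,25): 9 bp
  [25,48): 23 bp
  [48,55): 7 bp
  [55,65): 10 bp
  [65,77): 12 bp
  [77,89): 12 bp

[5,7,9,10,11,12,12,23]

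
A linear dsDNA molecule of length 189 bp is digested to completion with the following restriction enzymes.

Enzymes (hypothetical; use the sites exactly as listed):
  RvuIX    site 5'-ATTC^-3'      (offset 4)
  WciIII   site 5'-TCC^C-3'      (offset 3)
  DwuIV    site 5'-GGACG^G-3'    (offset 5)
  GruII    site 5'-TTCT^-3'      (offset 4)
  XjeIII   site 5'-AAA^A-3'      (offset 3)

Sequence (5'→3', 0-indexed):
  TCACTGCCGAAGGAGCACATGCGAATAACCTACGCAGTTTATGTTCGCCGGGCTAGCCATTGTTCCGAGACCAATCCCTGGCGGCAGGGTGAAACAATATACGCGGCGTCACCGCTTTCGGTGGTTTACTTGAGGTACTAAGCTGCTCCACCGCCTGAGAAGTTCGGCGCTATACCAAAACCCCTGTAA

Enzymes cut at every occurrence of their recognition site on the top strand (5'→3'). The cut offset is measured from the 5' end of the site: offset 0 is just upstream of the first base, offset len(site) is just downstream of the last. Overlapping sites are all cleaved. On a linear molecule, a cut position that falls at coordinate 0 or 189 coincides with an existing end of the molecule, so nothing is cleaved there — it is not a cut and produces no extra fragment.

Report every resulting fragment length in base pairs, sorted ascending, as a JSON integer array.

[10,77,102]

Scan for sites:
  RvuIX (ATTC, off=4): no sites
  WciIII (TCCC, off=3): starts [74] → cuts [77]
  DwuIV (GGACGG, off=5): no sites
  GruII (TTCT, off=4): no sites
  XjeIII (AAAA, off=3): starts [176] → cuts [179]

All cut coordinates (distinct, sorted): [77, 179]

Fragment lengths:
  [0,77): 77 bp
  [77,179): 102 bp
  [179,189): 10 bp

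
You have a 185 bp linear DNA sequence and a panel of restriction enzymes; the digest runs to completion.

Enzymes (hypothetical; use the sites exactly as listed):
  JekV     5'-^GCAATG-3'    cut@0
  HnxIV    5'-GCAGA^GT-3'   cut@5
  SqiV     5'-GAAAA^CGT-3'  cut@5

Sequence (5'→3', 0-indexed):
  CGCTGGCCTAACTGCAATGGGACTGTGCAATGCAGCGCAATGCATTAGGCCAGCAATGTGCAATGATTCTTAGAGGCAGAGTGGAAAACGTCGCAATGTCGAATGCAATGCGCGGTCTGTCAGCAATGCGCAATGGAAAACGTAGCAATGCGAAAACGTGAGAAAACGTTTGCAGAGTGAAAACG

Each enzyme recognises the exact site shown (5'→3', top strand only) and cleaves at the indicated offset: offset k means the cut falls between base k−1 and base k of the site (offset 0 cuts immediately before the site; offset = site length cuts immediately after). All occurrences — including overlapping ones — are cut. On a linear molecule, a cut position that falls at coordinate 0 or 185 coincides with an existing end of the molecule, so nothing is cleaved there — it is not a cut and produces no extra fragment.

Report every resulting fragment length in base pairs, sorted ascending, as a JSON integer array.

[4,4,7,7,8,9,10,10,10,11,12,12,13,13,16,18,21]

Per-enzyme occurrences:
  JekV GCAATG/0: at [13, 26, 36, 52, 59, 92, 104, 122, 129, 144] ⇒ [13, 26, 36, 52, 59, 92, 104, 122, 129, 144]
  HnxIV GCAGAGT/5: at [75, 171] ⇒ [80, 176]
  SqiV GAAAACGT/5: at [83, 135, 151, 161] ⇒ [88, 140, 156, 166]

All cut coordinates (distinct, sorted): [13, 26, 36, 52, 59, 80, 88, 92, 104, 122, 129, 140, 144, 156, 166, 176]

Fragment lengths:
  [0,13): 13 bp
  [13,26): 13 bp
  [26,36): 10 bp
  [36,52): 16 bp
  [52,59): 7 bp
  [59,80): 21 bp
  [80,88): 8 bp
  [88,92): 4 bp
  [92,104): 12 bp
  [104,122): 18 bp
  [122,129): 7 bp
  [129,140): 11 bp
  [140,144): 4 bp
  [144,156): 12 bp
  [156,166): 10 bp
  [166,176): 10 bp
  [176,185): 9 bp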